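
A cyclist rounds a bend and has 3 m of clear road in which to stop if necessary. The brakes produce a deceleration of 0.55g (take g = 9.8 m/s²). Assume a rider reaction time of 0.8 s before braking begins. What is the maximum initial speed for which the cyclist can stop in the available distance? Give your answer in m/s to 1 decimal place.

Maximum speed ≈ 2.8 m/s

a = 0.55 × 9.8 = 5.390 m/s².
Stopping distance: v·t_r + v²/(2a) = 3 with t_r = 0.8 s and a = 5.390 m/s².
So v² + 8.624 v − 32.34 = 0.
Positive root: v = −a·t_r + √((a·t_r)² + 2a·d) = −4.312 + √(18.593 + 32.34) = 2.8247 m/s.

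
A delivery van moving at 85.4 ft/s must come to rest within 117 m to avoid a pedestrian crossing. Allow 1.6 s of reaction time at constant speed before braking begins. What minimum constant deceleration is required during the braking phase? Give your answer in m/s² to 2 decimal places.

Required deceleration ≈ 4.50 m/s²

85.4 ft/s × 0.3048 = 26.0299 m/s.
Distance covered during reaction = 26.0299 × 1.6 = 41.648 m.
Distance available for braking: 117 − 41.648 = 75.352 m.
v² = 2a·d ⇒ a = v²/(2d) = 26.0299² / (2 × 75.352) = 677.556 / 150.704 = 4.4959 m/s².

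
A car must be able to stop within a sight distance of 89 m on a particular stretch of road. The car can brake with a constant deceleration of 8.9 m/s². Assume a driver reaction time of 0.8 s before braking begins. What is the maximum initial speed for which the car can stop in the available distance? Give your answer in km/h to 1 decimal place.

Maximum speed ≈ 119.9 km/h

Stopping distance: v·t_r + v²/(2a) = 89 with t_r = 0.8 s and a = 8.900 m/s².
So v² + 14.240 v − 1584.20 = 0.
Positive root: v = −a·t_r + √((a·t_r)² + 2a·d) = −7.120 + √(50.694 + 1584.20) = 33.3138 m/s.
33.3138 m/s × 3.6 = 119.930 km/h.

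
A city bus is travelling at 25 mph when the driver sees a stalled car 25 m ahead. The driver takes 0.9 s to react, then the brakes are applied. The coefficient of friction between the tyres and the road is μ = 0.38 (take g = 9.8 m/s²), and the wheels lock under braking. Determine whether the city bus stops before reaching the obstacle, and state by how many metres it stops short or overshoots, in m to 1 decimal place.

No — it overshoots by 1.8 m

25 mph × 0.44704 = 11.1760 m/s.
a = μg = 0.38 × 9.8 = 3.724 m/s².
Reaction distance = 11.1760 × 0.9 = 10.058 m.
Braking distance = v²/(2a) = 124.903 / 7.448 = 16.770 m.
Total stopping distance = 10.058 + 16.770 = 26.828 m, vs 25 m available — it cannot stop in time and overshoots by 26.828 − 25 = 1.828 m.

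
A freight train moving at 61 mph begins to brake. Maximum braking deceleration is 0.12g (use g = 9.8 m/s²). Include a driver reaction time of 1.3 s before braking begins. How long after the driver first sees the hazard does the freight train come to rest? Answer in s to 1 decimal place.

61 mph × 0.44704 = 27.2694 m/s.
a = 0.12 × 9.8 = 1.176 m/s².
Braking time = v/a = 27.2694 / 1.176 = 23.188 s.
Total = 1.3 + 23.188 = 24.488 s.

Total time ≈ 24.5 s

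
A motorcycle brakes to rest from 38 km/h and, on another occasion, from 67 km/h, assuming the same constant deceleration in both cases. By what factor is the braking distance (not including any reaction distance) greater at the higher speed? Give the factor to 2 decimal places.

Factor ≈ 3.11

Braking distance d = v²/(2a), so with a fixed, d ∝ v².
Factor = (67/38)² = 1.7632² = 3.1089.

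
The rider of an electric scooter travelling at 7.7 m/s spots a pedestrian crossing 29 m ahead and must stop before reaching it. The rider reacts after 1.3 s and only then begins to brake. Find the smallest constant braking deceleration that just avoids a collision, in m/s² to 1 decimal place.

Distance covered during reaction = 7.7000 × 1.3 = 10.010 m.
Distance available for braking: 29 − 10.010 = 18.990 m.
v² = 2a·d ⇒ a = v²/(2d) = 7.7000² / (2 × 18.990) = 59.290 / 37.980 = 1.5611 m/s².

Required deceleration ≈ 1.6 m/s²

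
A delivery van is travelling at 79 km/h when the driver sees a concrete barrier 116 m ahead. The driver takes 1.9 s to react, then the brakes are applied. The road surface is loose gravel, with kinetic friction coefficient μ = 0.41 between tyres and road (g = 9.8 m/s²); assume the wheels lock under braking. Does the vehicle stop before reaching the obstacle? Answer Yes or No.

79 km/h ÷ 3.6 = 21.9444 m/s.
a = μg = 0.41 × 9.8 = 4.018 m/s².
Reaction distance = 21.9444 × 1.9 = 41.694 m.
Braking distance = v²/(2a) = 481.557 / 8.036 = 59.925 m.
Total stopping distance = 41.694 + 59.925 = 101.619 m, vs 116 m available — it stops with 116 − 101.619 = 14.381 m to spare.

Yes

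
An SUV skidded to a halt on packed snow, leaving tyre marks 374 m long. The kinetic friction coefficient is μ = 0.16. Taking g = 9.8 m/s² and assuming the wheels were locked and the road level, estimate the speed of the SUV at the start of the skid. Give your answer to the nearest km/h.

Initial speed ≈ 123 km/h

Deceleration a = μg = 0.16 × 9.8 = 1.568 m/s².
v = √(2a·d) = √(2 × 1.568 × 374) = √1172.864 = 34.2471 m/s.
= 34.2471 × 3.6 = 123.290 km/h.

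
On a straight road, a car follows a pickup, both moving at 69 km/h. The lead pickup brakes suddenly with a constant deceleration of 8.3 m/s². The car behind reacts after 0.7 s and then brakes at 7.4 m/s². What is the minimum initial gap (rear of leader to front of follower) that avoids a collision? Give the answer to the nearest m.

Minimum gap ≈ 16 m

69 km/h ÷ 3.6 = 19.1667 m/s.
Leader travels v²/(2a_L) = 367.362 / 16.600 = 22.130 m before stopping.
Follower covers v·t_r = 19.1667 × 0.7 = 13.417 m while reacting, then v²/(2a_F) = 367.362 / 14.800 = 24.822 m while braking, for a total of 13.417 + 24.822 = 38.239 m.
Since a_F ≤ a_L and the follower starts braking later, the follower is never slower than the leader, so the closest approach is when both have stopped.
Minimum gap = 38.239 − 22.130 = 16.109 m.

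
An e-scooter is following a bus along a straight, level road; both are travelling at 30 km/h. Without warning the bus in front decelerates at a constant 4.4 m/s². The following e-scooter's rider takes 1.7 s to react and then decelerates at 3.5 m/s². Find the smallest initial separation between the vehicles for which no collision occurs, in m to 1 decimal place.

Minimum gap ≈ 16.2 m

30 km/h ÷ 3.6 = 8.3333 m/s.
Leader travels v²/(2a_L) = 69.444 / 8.800 = 7.891 m before stopping.
Follower covers v·t_r = 8.3333 × 1.7 = 14.167 m while reacting, then v²/(2a_F) = 69.444 / 7.000 = 9.921 m while braking, for a total of 14.167 + 9.921 = 24.088 m.
Since a_F ≤ a_L and the follower starts braking later, the follower is never slower than the leader, so the closest approach is when both have stopped.
Minimum gap = 24.088 − 7.891 = 16.197 m.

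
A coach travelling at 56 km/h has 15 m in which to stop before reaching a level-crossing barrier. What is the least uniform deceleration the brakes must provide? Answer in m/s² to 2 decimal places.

56 km/h ÷ 3.6 = 15.5556 m/s.
v² = 2a·d ⇒ a = v²/(2d) = 15.5556² / (2 × 15.000) = 241.977 / 30.000 = 8.0659 m/s².

Required deceleration ≈ 8.07 m/s²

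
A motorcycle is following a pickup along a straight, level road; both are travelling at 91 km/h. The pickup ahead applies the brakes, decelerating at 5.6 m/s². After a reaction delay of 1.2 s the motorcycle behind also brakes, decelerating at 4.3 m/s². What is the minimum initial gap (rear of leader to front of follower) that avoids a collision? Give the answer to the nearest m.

91 km/h ÷ 3.6 = 25.2778 m/s.
Leader travels v²/(2a_L) = 638.967 / 11.200 = 57.051 m before stopping.
Follower covers v·t_r = 25.2778 × 1.2 = 30.333 m while reacting, then v²/(2a_F) = 638.967 / 8.600 = 74.298 m while braking, for a total of 30.333 + 74.298 = 104.631 m.
Since a_F ≤ a_L and the follower starts braking later, the follower is never slower than the leader, so the closest approach is when both have stopped.
Minimum gap = 104.631 − 57.051 = 47.580 m.

Minimum gap ≈ 48 m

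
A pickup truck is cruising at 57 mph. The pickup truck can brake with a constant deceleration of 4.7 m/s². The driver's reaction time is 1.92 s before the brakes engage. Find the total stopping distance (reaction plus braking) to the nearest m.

Total stopping distance ≈ 118 m

57 mph × 0.44704 = 25.4813 m/s.
Reaction distance = v·t_r = 25.4813 × 1.92 = 48.924 m.
Braking distance = v²/(2a) = 25.4813² / (2 × 4.700) = 649.297 / 9.400 = 69.074 m.
Total = 48.924 + 69.074 = 117.998 m.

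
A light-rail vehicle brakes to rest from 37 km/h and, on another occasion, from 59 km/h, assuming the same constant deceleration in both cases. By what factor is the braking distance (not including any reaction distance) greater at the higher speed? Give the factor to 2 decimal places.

Factor ≈ 2.54

Braking distance d = v²/(2a), so with a fixed, d ∝ v².
Factor = (59/37)² = 1.5946² = 2.5427.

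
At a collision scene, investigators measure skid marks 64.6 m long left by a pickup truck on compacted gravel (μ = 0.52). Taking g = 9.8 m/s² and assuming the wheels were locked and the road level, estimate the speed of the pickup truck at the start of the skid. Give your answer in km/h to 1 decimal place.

Deceleration a = μg = 0.52 × 9.8 = 5.096 m/s².
v = √(2a·d) = √(2 × 5.096 × 64.6) = √658.403 = 25.6594 m/s.
= 25.6594 × 3.6 = 92.374 km/h.

Initial speed ≈ 92.4 km/h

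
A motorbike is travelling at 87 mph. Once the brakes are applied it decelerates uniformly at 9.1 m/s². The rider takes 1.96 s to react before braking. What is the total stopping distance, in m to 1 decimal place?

Total stopping distance ≈ 159.3 m

87 mph × 0.44704 = 38.8925 m/s.
Reaction distance = v·t_r = 38.8925 × 1.96 = 76.229 m.
Braking distance = v²/(2a) = 38.8925² / (2 × 9.100) = 1512.627 / 18.200 = 83.111 m.
Total = 76.229 + 83.111 = 159.340 m.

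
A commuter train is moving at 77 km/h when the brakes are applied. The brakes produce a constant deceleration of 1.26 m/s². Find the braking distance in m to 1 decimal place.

Braking distance ≈ 181.5 m

77 km/h ÷ 3.6 = 21.3889 m/s.
Braking distance = v²/(2a) = 21.3889² / (2 × 1.260) = 457.485 / 2.520 = 181.542 m.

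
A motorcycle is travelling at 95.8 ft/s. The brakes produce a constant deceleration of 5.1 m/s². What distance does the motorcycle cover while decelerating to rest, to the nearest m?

95.8 ft/s × 0.3048 = 29.1998 m/s.
Braking distance = v²/(2a) = 29.1998² / (2 × 5.100) = 852.628 / 10.200 = 83.591 m.

Braking distance ≈ 84 m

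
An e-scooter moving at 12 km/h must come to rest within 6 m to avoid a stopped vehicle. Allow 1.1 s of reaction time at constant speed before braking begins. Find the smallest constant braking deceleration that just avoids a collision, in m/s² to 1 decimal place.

12 km/h ÷ 3.6 = 3.3333 m/s.
Distance covered during reaction = 3.3333 × 1.1 = 3.667 m.
Distance available for braking: 6 − 3.667 = 2.333 m.
v² = 2a·d ⇒ a = v²/(2d) = 3.3333² / (2 × 2.333) = 11.111 / 4.666 = 2.3813 m/s².

Required deceleration ≈ 2.4 m/s²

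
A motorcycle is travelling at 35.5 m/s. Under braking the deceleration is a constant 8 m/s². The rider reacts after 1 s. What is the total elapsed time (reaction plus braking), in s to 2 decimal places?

Braking time = v/a = 35.5000 / 8.000 = 4.438 s.
Total = 1 + 4.438 = 5.438 s.

Total time ≈ 5.44 s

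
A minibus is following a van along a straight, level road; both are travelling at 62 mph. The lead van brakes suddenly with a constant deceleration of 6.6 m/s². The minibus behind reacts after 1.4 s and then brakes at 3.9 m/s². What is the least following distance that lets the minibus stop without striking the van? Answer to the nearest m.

Minimum gap ≈ 79 m

62 mph × 0.44704 = 27.7165 m/s.
Leader travels v²/(2a_L) = 768.204 / 13.200 = 58.197 m before stopping.
Follower covers v·t_r = 27.7165 × 1.4 = 38.803 m while reacting, then v²/(2a_F) = 768.204 / 7.800 = 98.488 m while braking, for a total of 38.803 + 98.488 = 137.291 m.
Since a_F ≤ a_L and the follower starts braking later, the follower is never slower than the leader, so the closest approach is when both have stopped.
Minimum gap = 137.291 − 58.197 = 79.094 m.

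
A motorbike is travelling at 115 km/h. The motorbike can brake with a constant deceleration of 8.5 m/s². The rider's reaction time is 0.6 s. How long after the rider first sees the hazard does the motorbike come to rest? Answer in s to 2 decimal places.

115 km/h ÷ 3.6 = 31.9444 m/s.
Braking time = v/a = 31.9444 / 8.500 = 3.758 s.
Total = 0.6 + 3.758 = 4.358 s.

Total time ≈ 4.36 s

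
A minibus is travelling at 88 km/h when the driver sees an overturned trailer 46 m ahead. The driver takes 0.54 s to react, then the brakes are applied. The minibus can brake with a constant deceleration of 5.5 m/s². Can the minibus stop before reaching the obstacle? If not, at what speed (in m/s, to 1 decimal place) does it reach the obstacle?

No — it strikes the obstacle at 15.4 m/s

88 km/h ÷ 3.6 = 24.4444 m/s.
Reaction distance = 24.4444 × 0.54 = 13.200 m.
Braking distance needed to stop: v²/(2a) = 597.529 / 11.000 = 54.321 m, so total needed = 13.200 + 54.321 = 67.521 m > 46 m — it cannot stop.
Distance remaining when braking begins: 46 − 13.200 = 32.800 m.
v² = v₀² − 2a·d = 597.529 − 2 × 5.500 × 32.800 = 236.729 m²/s².
v = √236.729 = 15.386 m/s.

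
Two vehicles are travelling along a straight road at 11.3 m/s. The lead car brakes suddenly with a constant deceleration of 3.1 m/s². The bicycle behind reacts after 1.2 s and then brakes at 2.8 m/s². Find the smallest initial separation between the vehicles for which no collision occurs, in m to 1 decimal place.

Minimum gap ≈ 15.8 m

Leader travels v²/(2a_L) = 127.690 / 6.200 = 20.595 m before stopping.
Follower covers v·t_r = 11.3000 × 1.2 = 13.560 m while reacting, then v²/(2a_F) = 127.690 / 5.600 = 22.802 m while braking, for a total of 13.560 + 22.802 = 36.362 m.
Since a_F ≤ a_L and the follower starts braking later, the follower is never slower than the leader, so the closest approach is when both have stopped.
Minimum gap = 36.362 − 20.595 = 15.767 m.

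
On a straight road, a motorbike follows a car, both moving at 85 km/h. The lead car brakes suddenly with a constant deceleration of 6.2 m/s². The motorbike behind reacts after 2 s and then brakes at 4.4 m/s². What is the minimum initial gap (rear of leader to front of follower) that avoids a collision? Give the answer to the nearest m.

Minimum gap ≈ 66 m

85 km/h ÷ 3.6 = 23.6111 m/s.
Leader travels v²/(2a_L) = 557.484 / 12.400 = 44.958 m before stopping.
Follower covers v·t_r = 23.6111 × 2 = 47.222 m while reacting, then v²/(2a_F) = 557.484 / 8.800 = 63.350 m while braking, for a total of 47.222 + 63.350 = 110.572 m.
Since a_F ≤ a_L and the follower starts braking later, the follower is never slower than the leader, so the closest approach is when both have stopped.
Minimum gap = 110.572 − 44.958 = 65.614 m.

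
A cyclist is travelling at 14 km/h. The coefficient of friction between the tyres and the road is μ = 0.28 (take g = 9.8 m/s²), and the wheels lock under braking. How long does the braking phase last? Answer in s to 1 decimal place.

14 km/h ÷ 3.6 = 3.8889 m/s.
a = μg = 0.28 × 9.8 = 2.744 m/s².
Braking time = v/a = 3.8889 / 2.744 = 1.417 s.

Braking time ≈ 1.4 s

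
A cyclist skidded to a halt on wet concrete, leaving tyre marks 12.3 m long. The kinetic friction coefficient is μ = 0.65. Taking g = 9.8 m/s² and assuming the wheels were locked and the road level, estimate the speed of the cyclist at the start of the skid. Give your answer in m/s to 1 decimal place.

Initial speed ≈ 12.5 m/s

Deceleration a = μg = 0.65 × 9.8 = 6.370 m/s².
v = √(2a·d) = √(2 × 6.370 × 12.3) = √156.702 = 12.5181 m/s.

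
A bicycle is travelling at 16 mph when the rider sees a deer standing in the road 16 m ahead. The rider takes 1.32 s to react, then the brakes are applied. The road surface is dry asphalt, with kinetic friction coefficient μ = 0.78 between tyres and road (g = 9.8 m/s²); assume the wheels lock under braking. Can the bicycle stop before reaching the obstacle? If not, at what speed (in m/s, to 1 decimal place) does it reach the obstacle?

Yes — it stops about 3.2 m short of the obstacle, so it never reaches it

16 mph × 0.44704 = 7.1526 m/s.
a = μg = 0.78 × 9.8 = 7.644 m/s².
Reaction distance = 7.1526 × 1.32 = 9.441 m.
Braking distance = v²/(2a) = 51.160 / 15.288 = 3.346 m.
Total stopping distance = 9.441 + 3.346 = 12.787 m, vs 16 m available — it stops with 16 − 12.787 = 3.213 m to spare.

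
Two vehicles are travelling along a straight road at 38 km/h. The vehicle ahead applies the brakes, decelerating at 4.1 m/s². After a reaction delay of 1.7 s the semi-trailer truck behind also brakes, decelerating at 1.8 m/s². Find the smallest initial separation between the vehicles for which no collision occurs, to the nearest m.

38 km/h ÷ 3.6 = 10.5556 m/s.
Leader travels v²/(2a_L) = 111.421 / 8.200 = 13.588 m before stopping.
Follower covers v·t_r = 10.5556 × 1.7 = 17.945 m while reacting, then v²/(2a_F) = 111.421 / 3.600 = 30.950 m while braking, for a total of 17.945 + 30.950 = 48.895 m.
Since a_F ≤ a_L and the follower starts braking later, the follower is never slower than the leader, so the closest approach is when both have stopped.
Minimum gap = 48.895 − 13.588 = 35.307 m.

Minimum gap ≈ 35 m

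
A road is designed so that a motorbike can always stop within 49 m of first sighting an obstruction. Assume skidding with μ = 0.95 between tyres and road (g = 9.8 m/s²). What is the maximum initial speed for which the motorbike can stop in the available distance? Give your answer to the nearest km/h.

a = μg = 0.95 × 9.8 = 9.310 m/s².
v²/(2a) = d ⇒ v = √(2 × 9.310 × 49) = √912.38 = 30.2056 m/s.
30.2056 m/s × 3.6 = 108.740 km/h.

Maximum speed ≈ 109 km/h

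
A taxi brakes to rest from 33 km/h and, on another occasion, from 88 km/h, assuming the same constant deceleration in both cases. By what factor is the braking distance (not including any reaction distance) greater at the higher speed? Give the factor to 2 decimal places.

Factor ≈ 7.11

Braking distance d = v²/(2a), so with a fixed, d ∝ v².
Factor = (88/33)² = 2.6667² = 7.1113.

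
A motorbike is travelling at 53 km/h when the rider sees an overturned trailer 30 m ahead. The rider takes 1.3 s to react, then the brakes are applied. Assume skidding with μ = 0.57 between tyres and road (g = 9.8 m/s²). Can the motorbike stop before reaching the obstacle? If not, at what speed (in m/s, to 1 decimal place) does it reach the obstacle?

No — it strikes the obstacle at 9.8 m/s

53 km/h ÷ 3.6 = 14.7222 m/s.
a = μg = 0.57 × 9.8 = 5.586 m/s².
Reaction distance = 14.7222 × 1.3 = 19.139 m.
Braking distance needed to stop: v²/(2a) = 216.743 / 11.172 = 19.401 m, so total needed = 19.139 + 19.401 = 38.540 m > 30 m — it cannot stop.
Distance remaining when braking begins: 30 − 19.139 = 10.861 m.
v² = v₀² − 2a·d = 216.743 − 2 × 5.586 × 10.861 = 95.404 m²/s².
v = √95.404 = 9.767 m/s.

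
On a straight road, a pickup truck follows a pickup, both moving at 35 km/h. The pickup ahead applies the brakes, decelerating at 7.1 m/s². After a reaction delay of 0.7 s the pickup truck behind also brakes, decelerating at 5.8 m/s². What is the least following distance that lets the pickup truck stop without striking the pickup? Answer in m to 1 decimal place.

35 km/h ÷ 3.6 = 9.7222 m/s.
Leader travels v²/(2a_L) = 94.521 / 14.200 = 6.656 m before stopping.
Follower covers v·t_r = 9.7222 × 0.7 = 6.806 m while reacting, then v²/(2a_F) = 94.521 / 11.600 = 8.148 m while braking, for a total of 6.806 + 8.148 = 14.954 m.
Since a_F ≤ a_L and the follower starts braking later, the follower is never slower than the leader, so the closest approach is when both have stopped.
Minimum gap = 14.954 − 6.656 = 8.298 m.

Minimum gap ≈ 8.3 m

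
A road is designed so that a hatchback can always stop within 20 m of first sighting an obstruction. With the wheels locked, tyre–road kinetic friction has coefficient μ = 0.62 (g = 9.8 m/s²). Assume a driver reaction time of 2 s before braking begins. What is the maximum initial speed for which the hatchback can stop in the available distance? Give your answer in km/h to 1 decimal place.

a = μg = 0.62 × 9.8 = 6.076 m/s².
Stopping distance: v·t_r + v²/(2a) = 20 with t_r = 2 s and a = 6.076 m/s².
So v² + 24.304 v − 243.04 = 0.
Positive root: v = −a·t_r + √((a·t_r)² + 2a·d) = −12.152 + √(147.671 + 243.04) = 7.6144 m/s.
7.6144 m/s × 3.6 = 27.412 km/h.

Maximum speed ≈ 27.4 km/h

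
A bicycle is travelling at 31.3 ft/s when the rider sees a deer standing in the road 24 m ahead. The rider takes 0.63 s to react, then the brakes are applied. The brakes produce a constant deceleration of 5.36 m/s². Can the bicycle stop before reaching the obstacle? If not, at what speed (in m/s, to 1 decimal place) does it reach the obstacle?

31.3 ft/s × 0.3048 = 9.5402 m/s.
Reaction distance = 9.5402 × 0.63 = 6.010 m.
Braking distance = v²/(2a) = 91.015 / 10.720 = 8.490 m.
Total stopping distance = 6.010 + 8.490 = 14.500 m, vs 24 m available — it stops with 24 − 14.500 = 9.500 m to spare.

Yes — it stops about 9.5 m short of the obstacle, so it never reaches it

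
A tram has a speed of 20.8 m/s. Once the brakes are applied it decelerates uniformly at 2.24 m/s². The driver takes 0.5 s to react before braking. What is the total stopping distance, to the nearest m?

Total stopping distance ≈ 107 m

Reaction distance = v·t_r = 20.8000 × 0.5 = 10.400 m.
Braking distance = v²/(2a) = 20.8000² / (2 × 2.240) = 432.640 / 4.480 = 96.571 m.
Total = 10.400 + 96.571 = 106.971 m.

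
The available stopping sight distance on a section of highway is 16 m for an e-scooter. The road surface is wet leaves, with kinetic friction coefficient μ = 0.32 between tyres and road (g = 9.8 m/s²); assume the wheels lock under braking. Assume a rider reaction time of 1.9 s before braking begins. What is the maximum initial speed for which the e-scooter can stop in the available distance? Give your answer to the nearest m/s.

a = μg = 0.32 × 9.8 = 3.136 m/s².
Stopping distance: v·t_r + v²/(2a) = 16 with t_r = 1.9 s and a = 3.136 m/s².
So v² + 11.917 v − 100.35 = 0.
Positive root: v = −a·t_r + √((a·t_r)² + 2a·d) = −5.958 + √(35.498 + 100.35) = 5.6974 m/s.

Maximum speed ≈ 6 m/s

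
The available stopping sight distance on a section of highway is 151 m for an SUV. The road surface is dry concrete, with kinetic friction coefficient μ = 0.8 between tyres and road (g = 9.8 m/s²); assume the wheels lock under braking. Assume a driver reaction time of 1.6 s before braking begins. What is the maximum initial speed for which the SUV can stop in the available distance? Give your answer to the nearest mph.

Maximum speed ≈ 84 mph

a = μg = 0.8 × 9.8 = 7.840 m/s².
Stopping distance: v·t_r + v²/(2a) = 151 with t_r = 1.6 s and a = 7.840 m/s².
So v² + 25.088 v − 2367.68 = 0.
Positive root: v = −a·t_r + √((a·t_r)² + 2a·d) = −12.544 + √(157.352 + 2367.68) = 37.7057 m/s.
37.7057 m/s ÷ 0.44704 = 84.345 mph.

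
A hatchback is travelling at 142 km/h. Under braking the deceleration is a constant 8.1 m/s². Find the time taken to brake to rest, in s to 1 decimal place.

142 km/h ÷ 3.6 = 39.4444 m/s.
Braking time = v/a = 39.4444 / 8.100 = 4.870 s.

Braking time ≈ 4.9 s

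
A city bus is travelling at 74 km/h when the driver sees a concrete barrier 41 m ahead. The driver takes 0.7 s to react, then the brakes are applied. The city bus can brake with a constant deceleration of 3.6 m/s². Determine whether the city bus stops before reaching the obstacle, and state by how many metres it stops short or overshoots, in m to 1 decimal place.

No — it overshoots by 32.1 m

74 km/h ÷ 3.6 = 20.5556 m/s.
Reaction distance = 20.5556 × 0.7 = 14.389 m.
Braking distance = v²/(2a) = 422.533 / 7.200 = 58.685 m.
Total stopping distance = 14.389 + 58.685 = 73.074 m, vs 41 m available — it cannot stop in time and overshoots by 73.074 − 41 = 32.074 m.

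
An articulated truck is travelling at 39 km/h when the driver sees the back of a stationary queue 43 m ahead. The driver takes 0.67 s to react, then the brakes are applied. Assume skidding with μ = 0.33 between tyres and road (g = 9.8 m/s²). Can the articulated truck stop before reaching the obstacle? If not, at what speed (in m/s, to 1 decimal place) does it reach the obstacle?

39 km/h ÷ 3.6 = 10.8333 m/s.
a = μg = 0.33 × 9.8 = 3.234 m/s².
Reaction distance = 10.8333 × 0.67 = 7.258 m.
Braking distance = v²/(2a) = 117.360 / 6.468 = 18.145 m.
Total stopping distance = 7.258 + 18.145 = 25.403 m, vs 43 m available — it stops with 43 − 25.403 = 17.597 m to spare.

Yes — it stops about 17.6 m short of the obstacle, so it never reaches it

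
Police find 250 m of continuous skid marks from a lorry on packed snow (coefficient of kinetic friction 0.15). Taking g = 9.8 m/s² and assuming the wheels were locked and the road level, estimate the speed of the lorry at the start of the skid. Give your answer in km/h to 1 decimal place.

Initial speed ≈ 97.6 km/h

Deceleration a = μg = 0.15 × 9.8 = 1.470 m/s².
v = √(2a·d) = √(2 × 1.470 × 250) = √735.000 = 27.1109 m/s.
= 27.1109 × 3.6 = 97.599 km/h.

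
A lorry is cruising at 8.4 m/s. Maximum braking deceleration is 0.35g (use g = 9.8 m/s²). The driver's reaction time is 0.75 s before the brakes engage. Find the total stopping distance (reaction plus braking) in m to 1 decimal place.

Total stopping distance ≈ 16.6 m

a = 0.35 × 9.8 = 3.430 m/s².
Reaction distance = v·t_r = 8.4000 × 0.75 = 6.300 m.
Braking distance = v²/(2a) = 8.4000² / (2 × 3.430) = 70.560 / 6.860 = 10.286 m.
Total = 6.300 + 10.286 = 16.586 m.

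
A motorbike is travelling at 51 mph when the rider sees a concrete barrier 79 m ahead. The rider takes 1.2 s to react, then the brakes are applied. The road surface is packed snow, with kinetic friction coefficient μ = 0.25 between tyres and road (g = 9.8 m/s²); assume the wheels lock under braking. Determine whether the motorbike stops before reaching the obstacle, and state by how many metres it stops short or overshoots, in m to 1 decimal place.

No — it overshoots by 54.4 m

51 mph × 0.44704 = 22.7990 m/s.
a = μg = 0.25 × 9.8 = 2.450 m/s².
Reaction distance = 22.7990 × 1.2 = 27.359 m.
Braking distance = v²/(2a) = 519.794 / 4.900 = 106.080 m.
Total stopping distance = 27.359 + 106.080 = 133.439 m, vs 79 m available — it cannot stop in time and overshoots by 133.439 − 79 = 54.439 m.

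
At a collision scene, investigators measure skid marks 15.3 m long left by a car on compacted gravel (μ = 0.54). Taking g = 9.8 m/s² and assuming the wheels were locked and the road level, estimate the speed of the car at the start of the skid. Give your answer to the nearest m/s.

Initial speed ≈ 13 m/s

Deceleration a = μg = 0.54 × 9.8 = 5.292 m/s².
v = √(2a·d) = √(2 × 5.292 × 15.3) = √161.935 = 12.7254 m/s.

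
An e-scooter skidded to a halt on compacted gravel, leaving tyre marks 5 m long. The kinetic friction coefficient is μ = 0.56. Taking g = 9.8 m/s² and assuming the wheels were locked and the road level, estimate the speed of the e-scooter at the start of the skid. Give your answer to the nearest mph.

Initial speed ≈ 17 mph

Deceleration a = μg = 0.56 × 9.8 = 5.488 m/s².
v = √(2a·d) = √(2 × 5.488 × 5) = √54.880 = 7.4081 m/s.
= 7.4081 ÷ 0.44704 = 16.571 mph.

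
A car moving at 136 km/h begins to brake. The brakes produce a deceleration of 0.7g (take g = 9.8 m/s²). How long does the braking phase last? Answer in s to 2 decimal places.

Braking time ≈ 5.51 s

136 km/h ÷ 3.6 = 37.7778 m/s.
a = 0.7 × 9.8 = 6.860 m/s².
Braking time = v/a = 37.7778 / 6.860 = 5.507 s.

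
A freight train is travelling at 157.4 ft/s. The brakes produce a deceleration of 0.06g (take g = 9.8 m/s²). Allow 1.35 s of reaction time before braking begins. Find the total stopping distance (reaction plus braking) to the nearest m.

157.4 ft/s × 0.3048 = 47.9755 m/s.
a = 0.06 × 9.8 = 0.588 m/s².
Reaction distance = v·t_r = 47.9755 × 1.35 = 64.767 m.
Braking distance = v²/(2a) = 47.9755² / (2 × 0.588) = 2301.649 / 1.176 = 1957.185 m.
Total = 64.767 + 1957.185 = 2021.952 m.

Total stopping distance ≈ 2022 m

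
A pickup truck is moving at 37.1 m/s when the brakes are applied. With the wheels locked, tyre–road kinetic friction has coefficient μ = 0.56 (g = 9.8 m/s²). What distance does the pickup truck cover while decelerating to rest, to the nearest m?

Braking distance ≈ 125 m

a = μg = 0.56 × 9.8 = 5.488 m/s².
Braking distance = v²/(2a) = 37.1000² / (2 × 5.488) = 1376.410 / 10.976 = 125.402 m.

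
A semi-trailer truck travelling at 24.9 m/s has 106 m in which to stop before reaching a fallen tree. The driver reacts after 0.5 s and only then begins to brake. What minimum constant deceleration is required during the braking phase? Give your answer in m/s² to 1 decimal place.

Required deceleration ≈ 3.3 m/s²

Distance covered during reaction = 24.9000 × 0.5 = 12.450 m.
Distance available for braking: 106 − 12.450 = 93.550 m.
v² = 2a·d ⇒ a = v²/(2d) = 24.9000² / (2 × 93.550) = 620.010 / 187.100 = 3.3138 m/s².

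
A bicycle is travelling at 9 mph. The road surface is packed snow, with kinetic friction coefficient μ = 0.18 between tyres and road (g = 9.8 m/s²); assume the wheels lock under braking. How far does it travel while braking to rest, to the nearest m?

Braking distance ≈ 5 m

9 mph × 0.44704 = 4.0234 m/s.
a = μg = 0.18 × 9.8 = 1.764 m/s².
Braking distance = v²/(2a) = 4.0234² / (2 × 1.764) = 16.188 / 3.528 = 4.588 m.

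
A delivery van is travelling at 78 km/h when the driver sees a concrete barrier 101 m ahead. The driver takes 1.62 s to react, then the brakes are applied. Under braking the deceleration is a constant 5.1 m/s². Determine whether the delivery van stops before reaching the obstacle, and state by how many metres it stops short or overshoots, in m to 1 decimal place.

Yes — it stops 19.9 m short of the obstacle

78 km/h ÷ 3.6 = 21.6667 m/s.
Reaction distance = 21.6667 × 1.62 = 35.100 m.
Braking distance = v²/(2a) = 469.446 / 10.200 = 46.024 m.
Total stopping distance = 35.100 + 46.024 = 81.124 m, vs 101 m available — it stops with 101 − 81.124 = 19.876 m to spare.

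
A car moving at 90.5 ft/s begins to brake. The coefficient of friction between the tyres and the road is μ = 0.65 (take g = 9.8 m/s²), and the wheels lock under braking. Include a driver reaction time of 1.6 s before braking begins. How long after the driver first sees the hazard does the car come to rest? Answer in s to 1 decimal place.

Total time ≈ 5.9 s

90.5 ft/s × 0.3048 = 27.5844 m/s.
a = μg = 0.65 × 9.8 = 6.370 m/s².
Braking time = v/a = 27.5844 / 6.370 = 4.330 s.
Total = 1.6 + 4.330 = 5.930 s.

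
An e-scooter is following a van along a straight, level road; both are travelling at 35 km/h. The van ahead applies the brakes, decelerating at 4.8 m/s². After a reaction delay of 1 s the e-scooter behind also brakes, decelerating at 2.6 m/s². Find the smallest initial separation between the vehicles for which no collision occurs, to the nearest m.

35 km/h ÷ 3.6 = 9.7222 m/s.
Leader travels v²/(2a_L) = 94.521 / 9.600 = 9.846 m before stopping.
Follower covers v·t_r = 9.7222 × 1 = 9.722 m while reacting, then v²/(2a_F) = 94.521 / 5.200 = 18.177 m while braking, for a total of 9.722 + 18.177 = 27.899 m.
Since a_F ≤ a_L and the follower starts braking later, the follower is never slower than the leader, so the closest approach is when both have stopped.
Minimum gap = 27.899 − 9.846 = 18.053 m.

Minimum gap ≈ 18 m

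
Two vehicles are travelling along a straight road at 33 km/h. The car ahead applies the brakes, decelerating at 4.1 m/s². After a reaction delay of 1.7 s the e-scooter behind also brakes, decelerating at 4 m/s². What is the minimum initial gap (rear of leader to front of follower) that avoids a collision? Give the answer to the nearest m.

33 km/h ÷ 3.6 = 9.1667 m/s.
Leader travels v²/(2a_L) = 84.028 / 8.200 = 10.247 m before stopping.
Follower covers v·t_r = 9.1667 × 1.7 = 15.583 m while reacting, then v²/(2a_F) = 84.028 / 8.000 = 10.504 m while braking, for a total of 15.583 + 10.504 = 26.087 m.
Since a_F ≤ a_L and the follower starts braking later, the follower is never slower than the leader, so the closest approach is when both have stopped.
Minimum gap = 26.087 − 10.247 = 15.840 m.

Minimum gap ≈ 16 m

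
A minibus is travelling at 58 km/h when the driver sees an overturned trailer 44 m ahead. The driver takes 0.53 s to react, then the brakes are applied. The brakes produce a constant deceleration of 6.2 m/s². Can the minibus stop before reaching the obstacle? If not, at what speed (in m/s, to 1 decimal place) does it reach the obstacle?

Yes — it stops about 14.5 m short of the obstacle, so it never reaches it

58 km/h ÷ 3.6 = 16.1111 m/s.
Reaction distance = 16.1111 × 0.53 = 8.539 m.
Braking distance = v²/(2a) = 259.568 / 12.400 = 20.933 m.
Total stopping distance = 8.539 + 20.933 = 29.472 m, vs 44 m available — it stops with 44 − 29.472 = 14.528 m to spare.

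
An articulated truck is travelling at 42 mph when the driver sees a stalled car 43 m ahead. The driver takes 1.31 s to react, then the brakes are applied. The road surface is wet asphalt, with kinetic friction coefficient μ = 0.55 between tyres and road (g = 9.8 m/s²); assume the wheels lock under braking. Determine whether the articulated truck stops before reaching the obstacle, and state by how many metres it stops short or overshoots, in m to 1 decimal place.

No — it overshoots by 14.3 m

42 mph × 0.44704 = 18.7757 m/s.
a = μg = 0.55 × 9.8 = 5.390 m/s².
Reaction distance = 18.7757 × 1.31 = 24.596 m.
Braking distance = v²/(2a) = 352.527 / 10.780 = 32.702 m.
Total stopping distance = 24.596 + 32.702 = 57.298 m, vs 43 m available — it cannot stop in time and overshoots by 57.298 − 43 = 14.298 m.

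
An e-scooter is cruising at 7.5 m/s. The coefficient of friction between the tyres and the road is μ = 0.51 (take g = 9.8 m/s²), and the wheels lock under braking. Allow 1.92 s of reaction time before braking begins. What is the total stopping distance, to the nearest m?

a = μg = 0.51 × 9.8 = 4.998 m/s².
Reaction distance = v·t_r = 7.5000 × 1.92 = 14.400 m.
Braking distance = v²/(2a) = 7.5000² / (2 × 4.998) = 56.250 / 9.996 = 5.627 m.
Total = 14.400 + 5.627 = 20.027 m.

Total stopping distance ≈ 20 m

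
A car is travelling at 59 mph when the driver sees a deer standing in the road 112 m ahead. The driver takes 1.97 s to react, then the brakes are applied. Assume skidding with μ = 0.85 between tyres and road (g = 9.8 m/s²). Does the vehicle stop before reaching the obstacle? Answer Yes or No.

59 mph × 0.44704 = 26.3754 m/s.
a = μg = 0.85 × 9.8 = 8.330 m/s².
Reaction distance = 26.3754 × 1.97 = 51.960 m.
Braking distance = v²/(2a) = 695.662 / 16.660 = 41.756 m.
Total stopping distance = 51.960 + 41.756 = 93.716 m, vs 112 m available — it stops with 112 − 93.716 = 18.284 m to spare.

Yes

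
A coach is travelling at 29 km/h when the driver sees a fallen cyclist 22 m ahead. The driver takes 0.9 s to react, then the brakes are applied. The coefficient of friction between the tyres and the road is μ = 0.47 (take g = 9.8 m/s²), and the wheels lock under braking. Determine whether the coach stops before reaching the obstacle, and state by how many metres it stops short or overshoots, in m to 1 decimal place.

Yes — it stops 7.7 m short of the obstacle

29 km/h ÷ 3.6 = 8.0556 m/s.
a = μg = 0.47 × 9.8 = 4.606 m/s².
Reaction distance = 8.0556 × 0.9 = 7.250 m.
Braking distance = v²/(2a) = 64.893 / 9.212 = 7.044 m.
Total stopping distance = 7.250 + 7.044 = 14.294 m, vs 22 m available — it stops with 22 − 14.294 = 7.706 m to spare.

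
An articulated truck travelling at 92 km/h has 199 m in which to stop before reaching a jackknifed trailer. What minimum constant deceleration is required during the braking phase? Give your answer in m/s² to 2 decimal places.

Required deceleration ≈ 1.64 m/s²

92 km/h ÷ 3.6 = 25.5556 m/s.
v² = 2a·d ⇒ a = v²/(2d) = 25.5556² / (2 × 199.000) = 653.089 / 398.000 = 1.6409 m/s².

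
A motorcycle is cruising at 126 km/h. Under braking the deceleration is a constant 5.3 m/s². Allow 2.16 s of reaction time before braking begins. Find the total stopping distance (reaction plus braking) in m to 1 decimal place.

126 km/h ÷ 3.6 = 35.0000 m/s.
Reaction distance = v·t_r = 35.0000 × 2.16 = 75.600 m.
Braking distance = v²/(2a) = 35.0000² / (2 × 5.300) = 1225.000 / 10.600 = 115.566 m.
Total = 75.600 + 115.566 = 191.166 m.

Total stopping distance ≈ 191.2 m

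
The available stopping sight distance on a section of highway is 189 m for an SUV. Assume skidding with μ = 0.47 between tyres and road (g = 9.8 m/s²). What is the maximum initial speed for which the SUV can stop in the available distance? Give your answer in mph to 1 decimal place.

Maximum speed ≈ 93.3 mph

a = μg = 0.47 × 9.8 = 4.606 m/s².
v²/(2a) = d ⇒ v = √(2 × 4.606 × 189) = √1741.07 = 41.7261 m/s.
41.7261 m/s ÷ 0.44704 = 93.339 mph.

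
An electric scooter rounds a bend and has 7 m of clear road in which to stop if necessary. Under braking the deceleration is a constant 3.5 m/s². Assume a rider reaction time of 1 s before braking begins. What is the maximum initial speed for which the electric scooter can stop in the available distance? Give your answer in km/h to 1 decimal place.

Maximum speed ≈ 15.6 km/h

Stopping distance: v·t_r + v²/(2a) = 7 with t_r = 1 s and a = 3.500 m/s².
So v² + 7.000 v − 49.00 = 0.
Positive root: v = −a·t_r + √((a·t_r)² + 2a·d) = −3.500 + √(12.250 + 49.00) = 4.3262 m/s.
4.3262 m/s × 3.6 = 15.574 km/h.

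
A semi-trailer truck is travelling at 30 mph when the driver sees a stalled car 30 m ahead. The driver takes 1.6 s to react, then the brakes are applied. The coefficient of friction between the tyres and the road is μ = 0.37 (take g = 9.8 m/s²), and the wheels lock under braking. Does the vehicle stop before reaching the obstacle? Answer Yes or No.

30 mph × 0.44704 = 13.4112 m/s.
a = μg = 0.37 × 9.8 = 3.626 m/s².
Reaction distance = 13.4112 × 1.6 = 21.458 m.
Braking distance = v²/(2a) = 179.860 / 7.252 = 24.801 m.
Total stopping distance = 21.458 + 24.801 = 46.259 m, vs 30 m available — it cannot stop in time and overshoots by 46.259 − 30 = 16.259 m.

No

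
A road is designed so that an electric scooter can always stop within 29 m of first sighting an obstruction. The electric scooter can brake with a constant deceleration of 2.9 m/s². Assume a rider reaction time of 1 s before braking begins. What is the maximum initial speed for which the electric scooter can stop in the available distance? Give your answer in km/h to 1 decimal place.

Maximum speed ≈ 37.4 km/h

Stopping distance: v·t_r + v²/(2a) = 29 with t_r = 1 s and a = 2.900 m/s².
So v² + 5.800 v − 168.20 = 0.
Positive root: v = −a·t_r + √((a·t_r)² + 2a·d) = −2.900 + √(8.410 + 168.20) = 10.3895 m/s.
10.3895 m/s × 3.6 = 37.402 km/h.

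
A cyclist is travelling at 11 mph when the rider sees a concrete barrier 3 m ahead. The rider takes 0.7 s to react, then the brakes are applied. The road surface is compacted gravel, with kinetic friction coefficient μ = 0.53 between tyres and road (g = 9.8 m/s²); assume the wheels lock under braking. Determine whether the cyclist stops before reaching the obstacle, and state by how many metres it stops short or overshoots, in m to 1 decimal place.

No — it overshoots by 2.8 m

11 mph × 0.44704 = 4.9174 m/s.
a = μg = 0.53 × 9.8 = 5.194 m/s².
Reaction distance = 4.9174 × 0.7 = 3.442 m.
Braking distance = v²/(2a) = 24.181 / 10.388 = 2.328 m.
Total stopping distance = 3.442 + 2.328 = 5.770 m, vs 3 m available — it cannot stop in time and overshoots by 5.770 − 3 = 2.770 m.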